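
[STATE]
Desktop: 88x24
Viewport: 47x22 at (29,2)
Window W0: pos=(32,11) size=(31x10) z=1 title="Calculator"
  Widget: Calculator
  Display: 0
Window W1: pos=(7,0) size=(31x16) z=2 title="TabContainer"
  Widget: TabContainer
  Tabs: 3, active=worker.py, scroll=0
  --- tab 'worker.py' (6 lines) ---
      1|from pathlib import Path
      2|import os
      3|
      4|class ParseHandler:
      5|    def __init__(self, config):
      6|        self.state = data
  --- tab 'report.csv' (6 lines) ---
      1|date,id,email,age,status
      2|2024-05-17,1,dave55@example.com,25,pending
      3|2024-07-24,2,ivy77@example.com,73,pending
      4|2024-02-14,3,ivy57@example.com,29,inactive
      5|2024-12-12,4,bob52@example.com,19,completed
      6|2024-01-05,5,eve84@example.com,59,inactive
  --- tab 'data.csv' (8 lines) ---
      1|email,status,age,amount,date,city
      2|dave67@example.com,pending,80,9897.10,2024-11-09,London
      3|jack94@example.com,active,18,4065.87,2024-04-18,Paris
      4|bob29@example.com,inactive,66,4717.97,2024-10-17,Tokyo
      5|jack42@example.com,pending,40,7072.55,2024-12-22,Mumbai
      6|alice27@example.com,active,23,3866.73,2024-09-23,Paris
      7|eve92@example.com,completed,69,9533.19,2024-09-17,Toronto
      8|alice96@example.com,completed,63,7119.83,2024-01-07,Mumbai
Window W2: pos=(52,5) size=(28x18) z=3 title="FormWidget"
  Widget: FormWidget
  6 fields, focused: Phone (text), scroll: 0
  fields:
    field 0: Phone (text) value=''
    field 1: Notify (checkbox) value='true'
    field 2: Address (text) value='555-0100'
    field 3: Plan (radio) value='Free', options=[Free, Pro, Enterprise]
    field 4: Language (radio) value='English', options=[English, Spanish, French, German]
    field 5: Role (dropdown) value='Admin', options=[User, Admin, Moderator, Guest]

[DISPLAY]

────────┨                                      
sv │ dat┃                                      
────────┃                                      
ath     ┃              ┏━━━━━━━━━━━━━━━━━━━━━━━
        ┃              ┃ FormWidget            
        ┃              ┠───────────────────────
        ┃              ┃> Phone:      [        
, config┃              ┃  Notify:     [x]      
data    ┃              ┃  Address:    [555-0100
        ┃━━━━━━━━━━━━━━┃  Plan:       (●) Free 
        ┃ulator        ┃  Language:   (●) Engli
        ┃──────────────┃  Role:       [Admin   
        ┃              ┃                       
━━━━━━━━┛───┬───┬───┐  ┃                       
   ┃│ 7 │ 8 │ 9 │ ÷ │  ┃                       
   ┃├───┼───┼───┼───┤  ┃                       
   ┃│ 4 │ 5 │ 6 │ × │  ┃                       
   ┃└───┴───┴───┴───┘  ┃                       
   ┗━━━━━━━━━━━━━━━━━━━┃                       
                       ┃                       
                       ┗━━━━━━━━━━━━━━━━━━━━━━━
                                               


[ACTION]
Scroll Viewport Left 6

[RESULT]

──────────────┨                                
port.csv │ dat┃                                
──────────────┃                                
port Path     ┃              ┏━━━━━━━━━━━━━━━━━
              ┃              ┃ FormWidget      
              ┃              ┠─────────────────
ler:          ┃              ┃> Phone:      [  
_(self, config┃              ┃  Notify:     [x]
ate = data    ┃              ┃  Address:    [55
              ┃━━━━━━━━━━━━━━┃  Plan:       (●)
              ┃ulator        ┃  Language:   (●)
              ┃──────────────┃  Role:       [Ad
              ┃              ┃                 
━━━━━━━━━━━━━━┛───┬───┬───┐  ┃                 
         ┃│ 7 │ 8 │ 9 │ ÷ │  ┃                 
         ┃├───┼───┼───┼───┤  ┃                 
         ┃│ 4 │ 5 │ 6 │ × │  ┃                 
         ┃└───┴───┴───┴───┘  ┃                 
         ┗━━━━━━━━━━━━━━━━━━━┃                 
                             ┃                 
                             ┗━━━━━━━━━━━━━━━━━
                                               


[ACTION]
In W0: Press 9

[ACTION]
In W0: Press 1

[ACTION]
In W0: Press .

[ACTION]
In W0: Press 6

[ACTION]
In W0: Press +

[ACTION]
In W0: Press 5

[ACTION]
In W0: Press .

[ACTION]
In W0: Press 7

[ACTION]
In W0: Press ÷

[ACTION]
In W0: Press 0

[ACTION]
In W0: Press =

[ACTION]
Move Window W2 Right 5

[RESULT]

──────────────┨                                
port.csv │ dat┃                                
──────────────┃                                
port Path     ┃                   ┏━━━━━━━━━━━━
              ┃                   ┃ FormWidget 
              ┃                   ┠────────────
ler:          ┃                   ┃> Phone:    
_(self, config┃                   ┃  Notify:   
ate = data    ┃                   ┃  Address:  
              ┃━━━━━━━━━━━━━━━━━━━┃  Plan:     
              ┃ulator             ┃  Language: 
              ┃───────────────────┃  Role:     
              ┃                   ┃            
━━━━━━━━━━━━━━┛───┬───┬───┐       ┃            
         ┃│ 7 │ 8 │ 9 │ ÷ │       ┃            
         ┃├───┼───┼───┼───┤       ┃            
         ┃│ 4 │ 5 │ 6 │ × │       ┃            
         ┃└───┴───┴───┴───┘       ┃            
         ┗━━━━━━━━━━━━━━━━━━━━━━━━┃            
                                  ┃            
                                  ┗━━━━━━━━━━━━
                                               


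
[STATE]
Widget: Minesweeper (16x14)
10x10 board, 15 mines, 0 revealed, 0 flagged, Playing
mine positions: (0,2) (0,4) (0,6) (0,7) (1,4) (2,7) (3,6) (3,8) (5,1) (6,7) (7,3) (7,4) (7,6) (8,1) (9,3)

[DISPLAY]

■■■■■■■■■■      
■■■■■■■■■■      
■■■■■■■■■■      
■■■■■■■■■■      
■■■■■■■■■■      
■■■■■■■■■■      
■■■■■■■■■■      
■■■■■■■■■■      
■■■■■■■■■■      
■■■■■■■■■■      
                
                
                
                


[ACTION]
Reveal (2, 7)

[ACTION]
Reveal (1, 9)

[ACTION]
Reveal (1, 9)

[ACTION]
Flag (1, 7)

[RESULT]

■■✹■✹■✹✹■■      
■■■■✹■■■■■      
■■■■■■■✹■■      
■■■■■■✹■✹■      
■■■■■■■■■■      
■✹■■■■■■■■      
■■■■■■■✹■■      
■■■✹✹■✹■■■      
■✹■■■■■■■■      
■■■✹■■■■■■      
                
                
                
                


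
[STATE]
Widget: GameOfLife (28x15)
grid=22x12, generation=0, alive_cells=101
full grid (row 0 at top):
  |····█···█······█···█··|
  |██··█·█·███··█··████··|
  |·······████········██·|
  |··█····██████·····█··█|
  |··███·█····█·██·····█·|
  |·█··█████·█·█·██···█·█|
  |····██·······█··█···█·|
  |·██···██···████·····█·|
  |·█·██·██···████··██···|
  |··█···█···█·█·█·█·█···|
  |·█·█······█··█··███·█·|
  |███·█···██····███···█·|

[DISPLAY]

Gen: 0                      
····█···█······█···█··      
██··█·█·███··█··████··      
·······████········██·      
··█····██████·····█··█      
··███·█····█·██·····█·      
·█··█████·█·█·██···█·█      
····██·······█··█···█·      
·██···██···████·····█·      
·█·██·██···████··██···      
··█···█···█·█·█·█·█···      
·█·█······█··█··███·█·      
███·█···██····███···█·      
                            
                            


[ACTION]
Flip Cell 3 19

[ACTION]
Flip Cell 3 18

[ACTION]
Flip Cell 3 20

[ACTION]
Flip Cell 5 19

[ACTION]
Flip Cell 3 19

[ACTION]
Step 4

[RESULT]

Gen: 4                      
······█···············      
·····█················      
··██··················      
·█····█············█·█      
·█··█······██··█···█·█      
···········███·███·█··      
····████······█··█·██·      
····█████·█······█·█··      
····██····█·█····█·██·      
·······███··█··█·██···      
·███···███·████··█····      
·███······██··█·█·····      
                            
                            


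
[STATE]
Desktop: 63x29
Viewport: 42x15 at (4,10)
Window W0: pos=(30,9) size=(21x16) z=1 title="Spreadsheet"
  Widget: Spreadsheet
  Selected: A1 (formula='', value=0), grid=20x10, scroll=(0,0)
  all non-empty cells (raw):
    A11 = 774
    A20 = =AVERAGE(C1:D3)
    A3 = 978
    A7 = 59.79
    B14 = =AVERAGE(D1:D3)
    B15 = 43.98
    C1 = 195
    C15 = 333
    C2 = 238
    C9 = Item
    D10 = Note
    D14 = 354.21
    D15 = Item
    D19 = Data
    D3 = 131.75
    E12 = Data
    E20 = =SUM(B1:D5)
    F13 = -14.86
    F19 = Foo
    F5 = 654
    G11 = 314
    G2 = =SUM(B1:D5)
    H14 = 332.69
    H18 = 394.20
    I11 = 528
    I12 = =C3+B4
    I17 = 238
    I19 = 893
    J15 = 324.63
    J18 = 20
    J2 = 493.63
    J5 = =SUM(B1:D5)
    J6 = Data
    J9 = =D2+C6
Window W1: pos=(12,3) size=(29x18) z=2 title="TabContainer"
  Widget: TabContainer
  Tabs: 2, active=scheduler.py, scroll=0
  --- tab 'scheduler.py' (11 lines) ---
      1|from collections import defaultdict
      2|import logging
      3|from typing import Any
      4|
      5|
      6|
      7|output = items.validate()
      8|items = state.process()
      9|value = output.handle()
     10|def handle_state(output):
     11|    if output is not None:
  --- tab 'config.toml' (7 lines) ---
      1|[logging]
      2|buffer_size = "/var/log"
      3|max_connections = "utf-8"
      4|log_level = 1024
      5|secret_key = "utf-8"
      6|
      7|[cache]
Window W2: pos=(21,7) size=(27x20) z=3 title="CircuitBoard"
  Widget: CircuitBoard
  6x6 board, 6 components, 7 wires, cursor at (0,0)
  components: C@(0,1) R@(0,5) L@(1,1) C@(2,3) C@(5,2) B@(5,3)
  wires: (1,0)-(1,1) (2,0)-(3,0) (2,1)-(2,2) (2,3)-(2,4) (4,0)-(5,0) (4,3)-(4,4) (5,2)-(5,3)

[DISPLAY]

        ┃from typ┃   0 1 2 3 4 5          
        ┃        ┃0  [.]  C               
        ┃        ┃                        
        ┃        ┃1   · ─ L               
        ┃output =┃                        
        ┃items = ┃2   ·   · ─ ·   C ─ ·   
        ┃value = ┃    │                   
        ┃def hand┃3   ·                   
        ┃    if o┃                        
        ┃        ┃4   ·           · ─ ·   
        ┗━━━━━━━━┃    │                   
                 ┃5   ·       C ─ B       
                 ┃Cursor: (0,0)           
                 ┃                        
                 ┃                        


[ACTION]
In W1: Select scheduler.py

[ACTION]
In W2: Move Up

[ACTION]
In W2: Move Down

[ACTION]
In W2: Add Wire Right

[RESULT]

        ┃from typ┃   0 1 2 3 4 5          
        ┃        ┃0       C               
        ┃        ┃                        
        ┃        ┃1  [.]─ L               
        ┃output =┃                        
        ┃items = ┃2   ·   · ─ ·   C ─ ·   
        ┃value = ┃    │                   
        ┃def hand┃3   ·                   
        ┃    if o┃                        
        ┃        ┃4   ·           · ─ ·   
        ┗━━━━━━━━┃    │                   
                 ┃5   ·       C ─ B       
                 ┃Cursor: (1,0)           
                 ┃                        
                 ┃                        


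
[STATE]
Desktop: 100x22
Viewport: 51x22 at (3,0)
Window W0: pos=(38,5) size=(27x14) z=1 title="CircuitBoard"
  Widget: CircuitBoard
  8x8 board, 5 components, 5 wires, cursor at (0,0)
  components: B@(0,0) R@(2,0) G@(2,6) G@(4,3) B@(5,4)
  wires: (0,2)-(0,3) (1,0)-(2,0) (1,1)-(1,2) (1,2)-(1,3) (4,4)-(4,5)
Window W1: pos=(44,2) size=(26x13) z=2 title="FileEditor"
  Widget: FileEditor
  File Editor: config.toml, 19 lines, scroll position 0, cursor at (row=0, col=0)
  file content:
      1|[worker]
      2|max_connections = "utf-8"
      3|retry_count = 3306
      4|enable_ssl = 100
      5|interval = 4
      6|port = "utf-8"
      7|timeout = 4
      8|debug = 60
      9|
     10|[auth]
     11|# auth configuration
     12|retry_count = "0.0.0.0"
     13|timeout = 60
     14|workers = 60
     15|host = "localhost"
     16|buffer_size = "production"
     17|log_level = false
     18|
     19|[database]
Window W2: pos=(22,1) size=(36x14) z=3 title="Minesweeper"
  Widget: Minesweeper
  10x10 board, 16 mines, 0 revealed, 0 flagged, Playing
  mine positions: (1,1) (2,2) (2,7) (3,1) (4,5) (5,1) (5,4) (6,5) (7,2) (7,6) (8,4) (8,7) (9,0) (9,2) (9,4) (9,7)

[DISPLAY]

                                                   
                   ┏━━━━━━━━━━━━━━━━━━━━━━━━━━━━━━━
                   ┃ Minesweeper                   
                   ┠───────────────────────────────
                   ┃■■■■■■■■■■                     
                   ┃■■■■■■■■■■                     
                   ┃■■■■■■■■■■                     
                   ┃■■■■■■■■■■                     
                   ┃■■■■■■■■■■                     
                   ┃■■■■■■■■■■                     
                   ┃■■■■■■■■■■                     
                   ┃■■■■■■■■■■                     
                   ┃■■■■■■■■■■                     
                   ┃■■■■■■■■■■                     
                   ┗━━━━━━━━━━━━━━━━━━━━━━━━━━━━━━━
                                   ┃3              
                                   ┃               
                                   ┃4              
                                   ┗━━━━━━━━━━━━━━━
                                                   
                                                   
                                                   


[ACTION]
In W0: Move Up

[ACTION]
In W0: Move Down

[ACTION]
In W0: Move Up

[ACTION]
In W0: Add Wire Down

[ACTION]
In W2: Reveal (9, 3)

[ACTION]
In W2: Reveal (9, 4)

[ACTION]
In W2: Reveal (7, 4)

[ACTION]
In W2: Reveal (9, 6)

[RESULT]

                                                   
                   ┏━━━━━━━━━━━━━━━━━━━━━━━━━━━━━━━
                   ┃ Minesweeper                   
                   ┠───────────────────────────────
                   ┃■■■■■■■■■■                     
                   ┃■✹■■■■■■■■                     
                   ┃■■✹■■■■✹■■                     
                   ┃■✹■■■■■■■■                     
                   ┃■■■■■✹■■■■                     
                   ┃■✹■■✹■■■■■                     
                   ┃■■■■■✹■■■■                     
                   ┃■■✹■■■✹■■■                     
                   ┃■■■■✹■■✹■■                     
                   ┃✹■✹3✹■■✹■■                     
                   ┗━━━━━━━━━━━━━━━━━━━━━━━━━━━━━━━
                                   ┃3              
                                   ┃               
                                   ┃4              
                                   ┗━━━━━━━━━━━━━━━
                                                   
                                                   
                                                   


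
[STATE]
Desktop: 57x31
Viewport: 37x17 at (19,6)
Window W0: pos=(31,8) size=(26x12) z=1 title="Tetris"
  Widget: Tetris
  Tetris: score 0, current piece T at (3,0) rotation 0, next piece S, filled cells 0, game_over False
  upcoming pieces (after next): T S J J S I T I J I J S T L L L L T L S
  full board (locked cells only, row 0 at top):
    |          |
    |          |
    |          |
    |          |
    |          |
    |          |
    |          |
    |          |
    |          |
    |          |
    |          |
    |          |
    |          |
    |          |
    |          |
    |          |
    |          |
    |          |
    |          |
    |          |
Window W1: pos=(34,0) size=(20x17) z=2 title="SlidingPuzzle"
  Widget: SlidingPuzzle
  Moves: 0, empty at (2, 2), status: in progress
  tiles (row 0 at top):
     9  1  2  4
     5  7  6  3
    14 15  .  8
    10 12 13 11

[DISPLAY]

               ┃│  5 │  7 │  6 │  ┃  
               ┃├────┼────┼────┼──┃  
            ┏━━┃│ 14 │ 15 │    │  ┃━━
            ┃ T┃├────┼────┼────┼──┃  
            ┠──┃│ 10 │ 12 │ 13 │ 1┃──
            ┃  ┃└────┴────┴────┴──┃  
            ┃  ┃Moves: 0          ┃  
            ┃  ┃                  ┃  
            ┃  ┃                  ┃  
            ┃  ┃                  ┃  
            ┃  ┗━━━━━━━━━━━━━━━━━━┛  
            ┃          │Score:       
            ┃          │0            
            ┗━━━━━━━━━━━━━━━━━━━━━━━━
                                     
                                     
                                     


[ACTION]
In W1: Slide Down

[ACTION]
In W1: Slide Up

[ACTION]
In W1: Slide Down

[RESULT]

               ┃│  5 │  7 │    │  ┃  
               ┃├────┼────┼────┼──┃  
            ┏━━┃│ 14 │ 15 │  6 │  ┃━━
            ┃ T┃├────┼────┼────┼──┃  
            ┠──┃│ 10 │ 12 │ 13 │ 1┃──
            ┃  ┃└────┴────┴────┴──┃  
            ┃  ┃Moves: 3          ┃  
            ┃  ┃                  ┃  
            ┃  ┃                  ┃  
            ┃  ┃                  ┃  
            ┃  ┗━━━━━━━━━━━━━━━━━━┛  
            ┃          │Score:       
            ┃          │0            
            ┗━━━━━━━━━━━━━━━━━━━━━━━━
                                     
                                     
                                     


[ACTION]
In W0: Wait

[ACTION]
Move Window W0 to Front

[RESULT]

               ┃│  5 │  7 │    │  ┃  
               ┃├────┼────┼────┼──┃  
            ┏━━━━━━━━━━━━━━━━━━━━━━━━
            ┃ Tetris                 
            ┠────────────────────────
            ┃          │Next:        
            ┃          │ ░░          
            ┃          │░░           
            ┃          │             
            ┃          │             
            ┃          │             
            ┃          │Score:       
            ┃          │0            
            ┗━━━━━━━━━━━━━━━━━━━━━━━━
                                     
                                     
                                     


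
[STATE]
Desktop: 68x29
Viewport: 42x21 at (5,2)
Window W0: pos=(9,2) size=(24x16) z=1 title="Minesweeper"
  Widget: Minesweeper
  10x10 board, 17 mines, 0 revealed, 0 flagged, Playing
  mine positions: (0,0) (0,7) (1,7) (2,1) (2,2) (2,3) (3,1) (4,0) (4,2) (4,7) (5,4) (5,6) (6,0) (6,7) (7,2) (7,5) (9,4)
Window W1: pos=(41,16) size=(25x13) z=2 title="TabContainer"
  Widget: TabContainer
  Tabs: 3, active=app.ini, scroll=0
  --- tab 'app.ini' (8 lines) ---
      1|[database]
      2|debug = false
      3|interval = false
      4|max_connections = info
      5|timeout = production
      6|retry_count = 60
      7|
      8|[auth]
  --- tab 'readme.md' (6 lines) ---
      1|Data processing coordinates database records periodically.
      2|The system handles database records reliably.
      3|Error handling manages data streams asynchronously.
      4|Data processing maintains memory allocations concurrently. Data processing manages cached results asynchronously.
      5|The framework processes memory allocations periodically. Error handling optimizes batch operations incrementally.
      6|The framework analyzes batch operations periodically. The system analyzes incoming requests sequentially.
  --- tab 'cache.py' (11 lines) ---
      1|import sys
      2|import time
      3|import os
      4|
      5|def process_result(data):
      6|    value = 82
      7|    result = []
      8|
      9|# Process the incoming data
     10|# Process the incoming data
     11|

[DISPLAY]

    ┏━━━━━━━━━━━━━━━━━━━━━━┓              
    ┃ Minesweeper          ┃              
    ┠──────────────────────┨              
    ┃■■■■■■■■■■            ┃              
    ┃■■■■■■■■■■            ┃              
    ┃■■■■■■■■■■            ┃              
    ┃■■■■■■■■■■            ┃              
    ┃■■■■■■■■■■            ┃              
    ┃■■■■■■■■■■            ┃              
    ┃■■■■■■■■■■            ┃              
    ┃■■■■■■■■■■            ┃              
    ┃■■■■■■■■■■            ┃              
    ┃■■■■■■■■■■            ┃              
    ┃                      ┃              
    ┃                      ┃        ┏━━━━━
    ┗━━━━━━━━━━━━━━━━━━━━━━┛        ┃ TabC
                                    ┠─────
                                    ┃[app.
                                    ┃─────
                                    ┃[data
                                    ┃debug


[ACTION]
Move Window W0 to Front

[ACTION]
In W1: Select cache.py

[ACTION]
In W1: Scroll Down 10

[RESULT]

    ┏━━━━━━━━━━━━━━━━━━━━━━┓              
    ┃ Minesweeper          ┃              
    ┠──────────────────────┨              
    ┃■■■■■■■■■■            ┃              
    ┃■■■■■■■■■■            ┃              
    ┃■■■■■■■■■■            ┃              
    ┃■■■■■■■■■■            ┃              
    ┃■■■■■■■■■■            ┃              
    ┃■■■■■■■■■■            ┃              
    ┃■■■■■■■■■■            ┃              
    ┃■■■■■■■■■■            ┃              
    ┃■■■■■■■■■■            ┃              
    ┃■■■■■■■■■■            ┃              
    ┃                      ┃              
    ┃                      ┃        ┏━━━━━
    ┗━━━━━━━━━━━━━━━━━━━━━━┛        ┃ TabC
                                    ┠─────
                                    ┃ app.
                                    ┃─────
                                    ┃     
                                    ┃     


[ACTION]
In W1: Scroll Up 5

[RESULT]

    ┏━━━━━━━━━━━━━━━━━━━━━━┓              
    ┃ Minesweeper          ┃              
    ┠──────────────────────┨              
    ┃■■■■■■■■■■            ┃              
    ┃■■■■■■■■■■            ┃              
    ┃■■■■■■■■■■            ┃              
    ┃■■■■■■■■■■            ┃              
    ┃■■■■■■■■■■            ┃              
    ┃■■■■■■■■■■            ┃              
    ┃■■■■■■■■■■            ┃              
    ┃■■■■■■■■■■            ┃              
    ┃■■■■■■■■■■            ┃              
    ┃■■■■■■■■■■            ┃              
    ┃                      ┃              
    ┃                      ┃        ┏━━━━━
    ┗━━━━━━━━━━━━━━━━━━━━━━┛        ┃ TabC
                                    ┠─────
                                    ┃ app.
                                    ┃─────
                                    ┃    v
                                    ┃    r


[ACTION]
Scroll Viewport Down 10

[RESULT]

    ┃■■■■■■■■■■            ┃              
    ┃■■■■■■■■■■            ┃              
    ┃■■■■■■■■■■            ┃              
    ┃■■■■■■■■■■            ┃              
    ┃■■■■■■■■■■            ┃              
    ┃■■■■■■■■■■            ┃              
    ┃■■■■■■■■■■            ┃              
    ┃                      ┃              
    ┃                      ┃        ┏━━━━━
    ┗━━━━━━━━━━━━━━━━━━━━━━┛        ┃ TabC
                                    ┠─────
                                    ┃ app.
                                    ┃─────
                                    ┃    v
                                    ┃    r
                                    ┃     
                                    ┃# Pro
                                    ┃# Pro
                                    ┃     
                                    ┃     
                                    ┗━━━━━


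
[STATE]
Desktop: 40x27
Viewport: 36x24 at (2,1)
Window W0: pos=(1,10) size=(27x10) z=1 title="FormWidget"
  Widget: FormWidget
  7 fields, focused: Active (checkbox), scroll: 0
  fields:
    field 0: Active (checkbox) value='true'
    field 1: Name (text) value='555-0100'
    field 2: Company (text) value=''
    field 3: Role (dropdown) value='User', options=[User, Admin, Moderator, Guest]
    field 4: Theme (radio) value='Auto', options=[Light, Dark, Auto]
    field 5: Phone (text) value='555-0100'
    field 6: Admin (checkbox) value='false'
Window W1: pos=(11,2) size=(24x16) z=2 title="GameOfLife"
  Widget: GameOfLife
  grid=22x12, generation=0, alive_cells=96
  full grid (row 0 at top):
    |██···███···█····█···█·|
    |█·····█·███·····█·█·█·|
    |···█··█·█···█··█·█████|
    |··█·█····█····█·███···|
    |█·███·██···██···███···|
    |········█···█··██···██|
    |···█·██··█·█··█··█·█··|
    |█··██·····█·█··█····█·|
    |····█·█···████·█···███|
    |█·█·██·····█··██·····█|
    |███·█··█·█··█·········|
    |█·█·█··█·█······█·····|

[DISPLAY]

                                    
         ┏━━━━━━━━━━━━━━━━━━━━━━┓   
         ┃ GameOfLife           ┃   
         ┠──────────────────────┨   
         ┃Gen: 0                ┃   
         ┃██···███···█····█···█·┃   
         ┃█·····█·███·····█·█·█·┃   
         ┃···█··█·█···█··█·█████┃   
         ┃··█·█····█····█·███···┃   
━━━━━━━━━┃█·███·██···██···███···┃   
 FormWidg┃········█···█··██···██┃   
─────────┃···█·██··█·█··█··█·█··┃   
> Active:┃█··██·····█·█··█····█·┃   
  Name:  ┃····█·█···████·█···███┃   
  Company┃█·█·██·····█··██·····█┃   
  Role:  ┃███·█··█·█··█·········┃   
  Theme: ┗━━━━━━━━━━━━━━━━━━━━━━┛   
  Phone:      [555-0100 ]┃          
━━━━━━━━━━━━━━━━━━━━━━━━━┛          
                                    
                                    
                                    
                                    
                                    


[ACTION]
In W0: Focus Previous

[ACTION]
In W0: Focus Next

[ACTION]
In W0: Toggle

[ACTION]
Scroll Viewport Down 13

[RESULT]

         ┃ GameOfLife           ┃   
         ┠──────────────────────┨   
         ┃Gen: 0                ┃   
         ┃██···███···█····█···█·┃   
         ┃█·····█·███·····█·█·█·┃   
         ┃···█··█·█···█··█·█████┃   
         ┃··█·█····█····█·███···┃   
━━━━━━━━━┃█·███·██···██···███···┃   
 FormWidg┃········█···█··██···██┃   
─────────┃···█·██··█·█··█··█·█··┃   
> Active:┃█··██·····█·█··█····█·┃   
  Name:  ┃····█·█···████·█···███┃   
  Company┃█·█·██·····█··██·····█┃   
  Role:  ┃███·█··█·█··█·········┃   
  Theme: ┗━━━━━━━━━━━━━━━━━━━━━━┛   
  Phone:      [555-0100 ]┃          
━━━━━━━━━━━━━━━━━━━━━━━━━┛          
                                    
                                    
                                    
                                    
                                    
                                    
                                    


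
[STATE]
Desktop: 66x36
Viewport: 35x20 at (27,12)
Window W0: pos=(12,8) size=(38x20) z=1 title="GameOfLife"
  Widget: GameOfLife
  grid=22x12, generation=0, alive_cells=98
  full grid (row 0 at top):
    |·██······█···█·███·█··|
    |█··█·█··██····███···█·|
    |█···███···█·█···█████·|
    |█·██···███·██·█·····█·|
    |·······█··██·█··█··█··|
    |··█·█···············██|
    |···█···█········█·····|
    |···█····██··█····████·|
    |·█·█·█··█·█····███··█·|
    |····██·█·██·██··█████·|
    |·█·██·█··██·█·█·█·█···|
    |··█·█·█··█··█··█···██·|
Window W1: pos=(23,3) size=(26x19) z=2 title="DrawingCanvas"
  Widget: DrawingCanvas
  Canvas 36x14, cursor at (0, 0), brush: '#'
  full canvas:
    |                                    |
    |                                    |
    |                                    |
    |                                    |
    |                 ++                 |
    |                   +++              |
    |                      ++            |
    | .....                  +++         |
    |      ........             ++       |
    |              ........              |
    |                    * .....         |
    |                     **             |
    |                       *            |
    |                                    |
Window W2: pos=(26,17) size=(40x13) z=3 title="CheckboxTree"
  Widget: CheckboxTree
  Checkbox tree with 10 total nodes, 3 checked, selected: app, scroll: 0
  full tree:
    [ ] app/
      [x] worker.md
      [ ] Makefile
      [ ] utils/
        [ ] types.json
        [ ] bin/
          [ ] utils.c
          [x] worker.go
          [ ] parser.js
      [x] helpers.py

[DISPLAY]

                   ++┃┃            
...                  ┃┃            
   ........          ┃┃            
           ........  ┃┃            
                 * ..┃┃            
━━━━━━━━━━━━━━━━━━━━━━━━━━━━━━━━━━━
 CheckboxTree                      
───────────────────────────────────
>[-] app/                          
   [x] worker.md                   
   [ ] Makefile                    
   [-] utils/                      
     [ ] types.json                
     [-] bin/                      
       [ ] utils.c                 
       [x] worker.go               
       [ ] parser.js               
━━━━━━━━━━━━━━━━━━━━━━━━━━━━━━━━━━━
                                   
                                   


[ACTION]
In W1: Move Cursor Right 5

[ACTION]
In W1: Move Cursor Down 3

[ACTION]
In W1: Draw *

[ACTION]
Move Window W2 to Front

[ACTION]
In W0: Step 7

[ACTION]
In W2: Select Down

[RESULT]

                   ++┃┃            
...                  ┃┃            
   ........          ┃┃            
           ........  ┃┃            
                 * ..┃┃            
━━━━━━━━━━━━━━━━━━━━━━━━━━━━━━━━━━━
 CheckboxTree                      
───────────────────────────────────
 [-] app/                          
>  [x] worker.md                   
   [ ] Makefile                    
   [-] utils/                      
     [ ] types.json                
     [-] bin/                      
       [ ] utils.c                 
       [x] worker.go               
       [ ] parser.js               
━━━━━━━━━━━━━━━━━━━━━━━━━━━━━━━━━━━
                                   
                                   


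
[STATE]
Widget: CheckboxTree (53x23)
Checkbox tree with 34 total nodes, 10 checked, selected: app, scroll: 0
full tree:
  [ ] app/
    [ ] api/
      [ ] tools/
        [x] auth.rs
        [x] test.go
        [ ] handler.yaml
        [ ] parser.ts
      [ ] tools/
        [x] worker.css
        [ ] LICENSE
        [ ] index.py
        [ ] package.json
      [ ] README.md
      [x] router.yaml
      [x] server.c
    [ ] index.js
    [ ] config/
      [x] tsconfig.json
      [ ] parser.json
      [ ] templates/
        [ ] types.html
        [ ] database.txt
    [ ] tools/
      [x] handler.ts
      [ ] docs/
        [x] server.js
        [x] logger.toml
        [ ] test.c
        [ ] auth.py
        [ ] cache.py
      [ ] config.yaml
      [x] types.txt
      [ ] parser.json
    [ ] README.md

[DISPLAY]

>[-] app/                                            
   [-] api/                                          
     [-] tools/                                      
       [x] auth.rs                                   
       [x] test.go                                   
       [ ] handler.yaml                              
       [ ] parser.ts                                 
     [-] tools/                                      
       [x] worker.css                                
       [ ] LICENSE                                   
       [ ] index.py                                  
       [ ] package.json                              
     [ ] README.md                                   
     [x] router.yaml                                 
     [x] server.c                                    
   [ ] index.js                                      
   [-] config/                                       
     [x] tsconfig.json                               
     [ ] parser.json                                 
     [ ] templates/                                  
       [ ] types.html                                
       [ ] database.txt                              
   [-] tools/                                        


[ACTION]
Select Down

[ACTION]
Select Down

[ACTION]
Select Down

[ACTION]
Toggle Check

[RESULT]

 [-] app/                                            
   [-] api/                                          
     [-] tools/                                      
>      [ ] auth.rs                                   
       [x] test.go                                   
       [ ] handler.yaml                              
       [ ] parser.ts                                 
     [-] tools/                                      
       [x] worker.css                                
       [ ] LICENSE                                   
       [ ] index.py                                  
       [ ] package.json                              
     [ ] README.md                                   
     [x] router.yaml                                 
     [x] server.c                                    
   [ ] index.js                                      
   [-] config/                                       
     [x] tsconfig.json                               
     [ ] parser.json                                 
     [ ] templates/                                  
       [ ] types.html                                
       [ ] database.txt                              
   [-] tools/                                        
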